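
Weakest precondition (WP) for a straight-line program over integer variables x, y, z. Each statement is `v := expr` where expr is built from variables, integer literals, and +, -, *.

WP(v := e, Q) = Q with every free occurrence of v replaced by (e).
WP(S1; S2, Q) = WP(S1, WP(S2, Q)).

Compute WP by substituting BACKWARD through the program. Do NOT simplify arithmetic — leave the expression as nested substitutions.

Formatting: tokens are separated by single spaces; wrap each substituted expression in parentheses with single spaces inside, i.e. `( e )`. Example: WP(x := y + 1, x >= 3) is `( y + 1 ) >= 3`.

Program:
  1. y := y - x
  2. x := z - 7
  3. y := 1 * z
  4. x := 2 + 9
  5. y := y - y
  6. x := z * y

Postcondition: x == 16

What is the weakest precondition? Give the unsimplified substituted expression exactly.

post: x == 16
stmt 6: x := z * y  -- replace 1 occurrence(s) of x with (z * y)
  => ( z * y ) == 16
stmt 5: y := y - y  -- replace 1 occurrence(s) of y with (y - y)
  => ( z * ( y - y ) ) == 16
stmt 4: x := 2 + 9  -- replace 0 occurrence(s) of x with (2 + 9)
  => ( z * ( y - y ) ) == 16
stmt 3: y := 1 * z  -- replace 2 occurrence(s) of y with (1 * z)
  => ( z * ( ( 1 * z ) - ( 1 * z ) ) ) == 16
stmt 2: x := z - 7  -- replace 0 occurrence(s) of x with (z - 7)
  => ( z * ( ( 1 * z ) - ( 1 * z ) ) ) == 16
stmt 1: y := y - x  -- replace 0 occurrence(s) of y with (y - x)
  => ( z * ( ( 1 * z ) - ( 1 * z ) ) ) == 16

Answer: ( z * ( ( 1 * z ) - ( 1 * z ) ) ) == 16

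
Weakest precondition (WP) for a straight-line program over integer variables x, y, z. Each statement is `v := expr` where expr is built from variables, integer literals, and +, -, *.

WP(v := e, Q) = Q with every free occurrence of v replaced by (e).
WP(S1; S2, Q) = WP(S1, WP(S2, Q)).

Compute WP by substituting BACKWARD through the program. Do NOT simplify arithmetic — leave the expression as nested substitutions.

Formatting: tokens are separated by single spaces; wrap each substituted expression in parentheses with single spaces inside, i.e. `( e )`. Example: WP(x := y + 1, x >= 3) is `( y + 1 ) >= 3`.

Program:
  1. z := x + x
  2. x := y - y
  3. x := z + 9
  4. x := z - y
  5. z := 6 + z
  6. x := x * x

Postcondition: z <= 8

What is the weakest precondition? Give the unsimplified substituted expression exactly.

post: z <= 8
stmt 6: x := x * x  -- replace 0 occurrence(s) of x with (x * x)
  => z <= 8
stmt 5: z := 6 + z  -- replace 1 occurrence(s) of z with (6 + z)
  => ( 6 + z ) <= 8
stmt 4: x := z - y  -- replace 0 occurrence(s) of x with (z - y)
  => ( 6 + z ) <= 8
stmt 3: x := z + 9  -- replace 0 occurrence(s) of x with (z + 9)
  => ( 6 + z ) <= 8
stmt 2: x := y - y  -- replace 0 occurrence(s) of x with (y - y)
  => ( 6 + z ) <= 8
stmt 1: z := x + x  -- replace 1 occurrence(s) of z with (x + x)
  => ( 6 + ( x + x ) ) <= 8

Answer: ( 6 + ( x + x ) ) <= 8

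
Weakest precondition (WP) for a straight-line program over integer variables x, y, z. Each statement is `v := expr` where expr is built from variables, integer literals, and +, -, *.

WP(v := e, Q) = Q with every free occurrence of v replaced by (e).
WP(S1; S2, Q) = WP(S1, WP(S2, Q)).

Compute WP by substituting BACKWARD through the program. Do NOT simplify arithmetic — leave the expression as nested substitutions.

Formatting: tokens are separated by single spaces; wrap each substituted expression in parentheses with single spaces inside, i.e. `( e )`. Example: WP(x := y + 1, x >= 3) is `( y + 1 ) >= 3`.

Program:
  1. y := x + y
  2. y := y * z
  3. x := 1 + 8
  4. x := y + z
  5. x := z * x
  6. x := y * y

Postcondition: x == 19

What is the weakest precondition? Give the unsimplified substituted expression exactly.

Answer: ( ( ( x + y ) * z ) * ( ( x + y ) * z ) ) == 19

Derivation:
post: x == 19
stmt 6: x := y * y  -- replace 1 occurrence(s) of x with (y * y)
  => ( y * y ) == 19
stmt 5: x := z * x  -- replace 0 occurrence(s) of x with (z * x)
  => ( y * y ) == 19
stmt 4: x := y + z  -- replace 0 occurrence(s) of x with (y + z)
  => ( y * y ) == 19
stmt 3: x := 1 + 8  -- replace 0 occurrence(s) of x with (1 + 8)
  => ( y * y ) == 19
stmt 2: y := y * z  -- replace 2 occurrence(s) of y with (y * z)
  => ( ( y * z ) * ( y * z ) ) == 19
stmt 1: y := x + y  -- replace 2 occurrence(s) of y with (x + y)
  => ( ( ( x + y ) * z ) * ( ( x + y ) * z ) ) == 19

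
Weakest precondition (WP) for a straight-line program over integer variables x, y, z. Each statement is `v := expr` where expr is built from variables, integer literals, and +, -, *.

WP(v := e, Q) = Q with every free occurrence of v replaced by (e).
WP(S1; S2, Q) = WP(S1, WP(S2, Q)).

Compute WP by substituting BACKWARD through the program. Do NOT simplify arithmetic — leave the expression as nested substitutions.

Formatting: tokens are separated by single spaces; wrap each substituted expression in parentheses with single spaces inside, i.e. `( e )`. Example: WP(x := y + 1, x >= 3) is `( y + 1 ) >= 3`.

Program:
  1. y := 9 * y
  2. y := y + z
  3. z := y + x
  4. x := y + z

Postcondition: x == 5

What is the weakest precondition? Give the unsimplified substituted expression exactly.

Answer: ( ( ( 9 * y ) + z ) + ( ( ( 9 * y ) + z ) + x ) ) == 5

Derivation:
post: x == 5
stmt 4: x := y + z  -- replace 1 occurrence(s) of x with (y + z)
  => ( y + z ) == 5
stmt 3: z := y + x  -- replace 1 occurrence(s) of z with (y + x)
  => ( y + ( y + x ) ) == 5
stmt 2: y := y + z  -- replace 2 occurrence(s) of y with (y + z)
  => ( ( y + z ) + ( ( y + z ) + x ) ) == 5
stmt 1: y := 9 * y  -- replace 2 occurrence(s) of y with (9 * y)
  => ( ( ( 9 * y ) + z ) + ( ( ( 9 * y ) + z ) + x ) ) == 5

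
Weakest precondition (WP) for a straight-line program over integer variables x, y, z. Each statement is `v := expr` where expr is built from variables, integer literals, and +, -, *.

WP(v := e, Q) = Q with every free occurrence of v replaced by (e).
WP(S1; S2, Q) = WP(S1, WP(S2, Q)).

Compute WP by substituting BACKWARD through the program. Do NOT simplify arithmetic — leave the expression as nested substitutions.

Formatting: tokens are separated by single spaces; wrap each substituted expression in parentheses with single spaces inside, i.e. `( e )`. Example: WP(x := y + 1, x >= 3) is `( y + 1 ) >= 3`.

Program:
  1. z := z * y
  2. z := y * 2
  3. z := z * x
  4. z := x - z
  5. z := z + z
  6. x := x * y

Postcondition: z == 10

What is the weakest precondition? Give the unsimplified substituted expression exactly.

post: z == 10
stmt 6: x := x * y  -- replace 0 occurrence(s) of x with (x * y)
  => z == 10
stmt 5: z := z + z  -- replace 1 occurrence(s) of z with (z + z)
  => ( z + z ) == 10
stmt 4: z := x - z  -- replace 2 occurrence(s) of z with (x - z)
  => ( ( x - z ) + ( x - z ) ) == 10
stmt 3: z := z * x  -- replace 2 occurrence(s) of z with (z * x)
  => ( ( x - ( z * x ) ) + ( x - ( z * x ) ) ) == 10
stmt 2: z := y * 2  -- replace 2 occurrence(s) of z with (y * 2)
  => ( ( x - ( ( y * 2 ) * x ) ) + ( x - ( ( y * 2 ) * x ) ) ) == 10
stmt 1: z := z * y  -- replace 0 occurrence(s) of z with (z * y)
  => ( ( x - ( ( y * 2 ) * x ) ) + ( x - ( ( y * 2 ) * x ) ) ) == 10

Answer: ( ( x - ( ( y * 2 ) * x ) ) + ( x - ( ( y * 2 ) * x ) ) ) == 10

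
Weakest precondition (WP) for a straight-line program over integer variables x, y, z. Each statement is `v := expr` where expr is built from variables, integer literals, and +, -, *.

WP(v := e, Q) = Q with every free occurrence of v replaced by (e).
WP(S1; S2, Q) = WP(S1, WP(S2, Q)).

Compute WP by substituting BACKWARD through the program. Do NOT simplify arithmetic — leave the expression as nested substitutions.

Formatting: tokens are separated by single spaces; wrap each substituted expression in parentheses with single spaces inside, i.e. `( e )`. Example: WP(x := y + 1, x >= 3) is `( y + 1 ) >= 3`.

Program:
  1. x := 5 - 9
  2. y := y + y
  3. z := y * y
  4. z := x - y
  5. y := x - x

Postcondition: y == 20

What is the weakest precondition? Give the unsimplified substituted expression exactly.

Answer: ( ( 5 - 9 ) - ( 5 - 9 ) ) == 20

Derivation:
post: y == 20
stmt 5: y := x - x  -- replace 1 occurrence(s) of y with (x - x)
  => ( x - x ) == 20
stmt 4: z := x - y  -- replace 0 occurrence(s) of z with (x - y)
  => ( x - x ) == 20
stmt 3: z := y * y  -- replace 0 occurrence(s) of z with (y * y)
  => ( x - x ) == 20
stmt 2: y := y + y  -- replace 0 occurrence(s) of y with (y + y)
  => ( x - x ) == 20
stmt 1: x := 5 - 9  -- replace 2 occurrence(s) of x with (5 - 9)
  => ( ( 5 - 9 ) - ( 5 - 9 ) ) == 20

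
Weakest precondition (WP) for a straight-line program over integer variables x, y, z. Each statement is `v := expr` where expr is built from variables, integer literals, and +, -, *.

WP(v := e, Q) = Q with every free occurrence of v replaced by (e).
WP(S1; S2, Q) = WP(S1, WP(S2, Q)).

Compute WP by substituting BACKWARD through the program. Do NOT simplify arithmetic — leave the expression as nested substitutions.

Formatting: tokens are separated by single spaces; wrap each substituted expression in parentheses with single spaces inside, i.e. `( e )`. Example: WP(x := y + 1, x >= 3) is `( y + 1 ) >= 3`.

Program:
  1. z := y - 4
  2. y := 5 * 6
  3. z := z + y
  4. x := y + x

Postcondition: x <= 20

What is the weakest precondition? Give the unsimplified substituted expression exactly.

post: x <= 20
stmt 4: x := y + x  -- replace 1 occurrence(s) of x with (y + x)
  => ( y + x ) <= 20
stmt 3: z := z + y  -- replace 0 occurrence(s) of z with (z + y)
  => ( y + x ) <= 20
stmt 2: y := 5 * 6  -- replace 1 occurrence(s) of y with (5 * 6)
  => ( ( 5 * 6 ) + x ) <= 20
stmt 1: z := y - 4  -- replace 0 occurrence(s) of z with (y - 4)
  => ( ( 5 * 6 ) + x ) <= 20

Answer: ( ( 5 * 6 ) + x ) <= 20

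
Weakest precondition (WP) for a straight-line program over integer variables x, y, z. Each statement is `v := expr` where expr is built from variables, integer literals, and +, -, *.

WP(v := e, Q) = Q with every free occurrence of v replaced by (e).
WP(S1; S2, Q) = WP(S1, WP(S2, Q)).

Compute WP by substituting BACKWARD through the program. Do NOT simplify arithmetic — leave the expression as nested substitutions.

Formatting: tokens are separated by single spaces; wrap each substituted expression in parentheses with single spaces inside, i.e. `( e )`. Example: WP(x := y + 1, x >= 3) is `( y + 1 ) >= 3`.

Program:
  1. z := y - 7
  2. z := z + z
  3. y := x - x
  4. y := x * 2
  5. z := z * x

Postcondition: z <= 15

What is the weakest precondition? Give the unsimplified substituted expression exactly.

Answer: ( ( ( y - 7 ) + ( y - 7 ) ) * x ) <= 15

Derivation:
post: z <= 15
stmt 5: z := z * x  -- replace 1 occurrence(s) of z with (z * x)
  => ( z * x ) <= 15
stmt 4: y := x * 2  -- replace 0 occurrence(s) of y with (x * 2)
  => ( z * x ) <= 15
stmt 3: y := x - x  -- replace 0 occurrence(s) of y with (x - x)
  => ( z * x ) <= 15
stmt 2: z := z + z  -- replace 1 occurrence(s) of z with (z + z)
  => ( ( z + z ) * x ) <= 15
stmt 1: z := y - 7  -- replace 2 occurrence(s) of z with (y - 7)
  => ( ( ( y - 7 ) + ( y - 7 ) ) * x ) <= 15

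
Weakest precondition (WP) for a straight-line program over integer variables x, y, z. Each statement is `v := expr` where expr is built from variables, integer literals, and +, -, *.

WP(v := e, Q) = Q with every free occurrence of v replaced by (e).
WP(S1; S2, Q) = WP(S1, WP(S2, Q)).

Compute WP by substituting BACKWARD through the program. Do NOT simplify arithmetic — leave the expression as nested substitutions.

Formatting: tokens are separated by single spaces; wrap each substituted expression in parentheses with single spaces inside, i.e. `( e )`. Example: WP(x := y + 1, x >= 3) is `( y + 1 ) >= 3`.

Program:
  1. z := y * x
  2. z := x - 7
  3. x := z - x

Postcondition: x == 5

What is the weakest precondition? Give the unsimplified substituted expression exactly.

post: x == 5
stmt 3: x := z - x  -- replace 1 occurrence(s) of x with (z - x)
  => ( z - x ) == 5
stmt 2: z := x - 7  -- replace 1 occurrence(s) of z with (x - 7)
  => ( ( x - 7 ) - x ) == 5
stmt 1: z := y * x  -- replace 0 occurrence(s) of z with (y * x)
  => ( ( x - 7 ) - x ) == 5

Answer: ( ( x - 7 ) - x ) == 5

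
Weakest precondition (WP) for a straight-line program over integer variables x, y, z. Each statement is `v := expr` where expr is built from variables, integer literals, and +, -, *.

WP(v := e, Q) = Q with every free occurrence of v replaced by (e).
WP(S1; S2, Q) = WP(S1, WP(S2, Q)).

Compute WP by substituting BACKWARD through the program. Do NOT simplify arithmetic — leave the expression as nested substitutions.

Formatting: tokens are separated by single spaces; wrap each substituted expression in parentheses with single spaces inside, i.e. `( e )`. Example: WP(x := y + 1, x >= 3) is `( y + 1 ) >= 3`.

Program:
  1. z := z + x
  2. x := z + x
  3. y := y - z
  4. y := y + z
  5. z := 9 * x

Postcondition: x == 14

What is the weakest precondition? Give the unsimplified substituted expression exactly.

post: x == 14
stmt 5: z := 9 * x  -- replace 0 occurrence(s) of z with (9 * x)
  => x == 14
stmt 4: y := y + z  -- replace 0 occurrence(s) of y with (y + z)
  => x == 14
stmt 3: y := y - z  -- replace 0 occurrence(s) of y with (y - z)
  => x == 14
stmt 2: x := z + x  -- replace 1 occurrence(s) of x with (z + x)
  => ( z + x ) == 14
stmt 1: z := z + x  -- replace 1 occurrence(s) of z with (z + x)
  => ( ( z + x ) + x ) == 14

Answer: ( ( z + x ) + x ) == 14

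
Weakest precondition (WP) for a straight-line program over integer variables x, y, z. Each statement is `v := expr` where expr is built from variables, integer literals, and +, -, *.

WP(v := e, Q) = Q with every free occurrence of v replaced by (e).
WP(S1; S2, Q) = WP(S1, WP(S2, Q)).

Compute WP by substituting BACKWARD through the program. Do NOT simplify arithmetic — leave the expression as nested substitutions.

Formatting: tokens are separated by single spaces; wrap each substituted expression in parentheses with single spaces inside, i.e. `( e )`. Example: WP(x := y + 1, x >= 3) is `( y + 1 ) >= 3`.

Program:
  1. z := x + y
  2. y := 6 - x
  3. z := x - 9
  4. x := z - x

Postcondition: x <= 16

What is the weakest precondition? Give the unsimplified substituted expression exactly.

post: x <= 16
stmt 4: x := z - x  -- replace 1 occurrence(s) of x with (z - x)
  => ( z - x ) <= 16
stmt 3: z := x - 9  -- replace 1 occurrence(s) of z with (x - 9)
  => ( ( x - 9 ) - x ) <= 16
stmt 2: y := 6 - x  -- replace 0 occurrence(s) of y with (6 - x)
  => ( ( x - 9 ) - x ) <= 16
stmt 1: z := x + y  -- replace 0 occurrence(s) of z with (x + y)
  => ( ( x - 9 ) - x ) <= 16

Answer: ( ( x - 9 ) - x ) <= 16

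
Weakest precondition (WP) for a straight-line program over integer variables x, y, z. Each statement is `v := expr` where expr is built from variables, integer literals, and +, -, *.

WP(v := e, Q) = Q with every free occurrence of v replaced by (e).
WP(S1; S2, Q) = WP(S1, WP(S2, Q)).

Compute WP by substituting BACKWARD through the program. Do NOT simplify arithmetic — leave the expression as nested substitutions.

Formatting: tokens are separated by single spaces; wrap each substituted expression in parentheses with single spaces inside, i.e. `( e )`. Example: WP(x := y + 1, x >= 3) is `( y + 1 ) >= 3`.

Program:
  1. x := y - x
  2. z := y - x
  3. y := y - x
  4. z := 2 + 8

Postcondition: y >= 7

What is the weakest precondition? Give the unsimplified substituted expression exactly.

Answer: ( y - ( y - x ) ) >= 7

Derivation:
post: y >= 7
stmt 4: z := 2 + 8  -- replace 0 occurrence(s) of z with (2 + 8)
  => y >= 7
stmt 3: y := y - x  -- replace 1 occurrence(s) of y with (y - x)
  => ( y - x ) >= 7
stmt 2: z := y - x  -- replace 0 occurrence(s) of z with (y - x)
  => ( y - x ) >= 7
stmt 1: x := y - x  -- replace 1 occurrence(s) of x with (y - x)
  => ( y - ( y - x ) ) >= 7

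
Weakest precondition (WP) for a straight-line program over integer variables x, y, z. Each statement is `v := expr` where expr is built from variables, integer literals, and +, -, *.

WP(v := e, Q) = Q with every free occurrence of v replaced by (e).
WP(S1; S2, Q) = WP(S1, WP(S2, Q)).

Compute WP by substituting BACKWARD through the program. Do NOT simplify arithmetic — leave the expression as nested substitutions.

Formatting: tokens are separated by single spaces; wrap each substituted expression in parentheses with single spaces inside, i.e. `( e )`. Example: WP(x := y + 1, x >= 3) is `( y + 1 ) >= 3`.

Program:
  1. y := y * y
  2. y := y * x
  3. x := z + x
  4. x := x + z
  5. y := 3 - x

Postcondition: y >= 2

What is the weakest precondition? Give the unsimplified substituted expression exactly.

Answer: ( 3 - ( ( z + x ) + z ) ) >= 2

Derivation:
post: y >= 2
stmt 5: y := 3 - x  -- replace 1 occurrence(s) of y with (3 - x)
  => ( 3 - x ) >= 2
stmt 4: x := x + z  -- replace 1 occurrence(s) of x with (x + z)
  => ( 3 - ( x + z ) ) >= 2
stmt 3: x := z + x  -- replace 1 occurrence(s) of x with (z + x)
  => ( 3 - ( ( z + x ) + z ) ) >= 2
stmt 2: y := y * x  -- replace 0 occurrence(s) of y with (y * x)
  => ( 3 - ( ( z + x ) + z ) ) >= 2
stmt 1: y := y * y  -- replace 0 occurrence(s) of y with (y * y)
  => ( 3 - ( ( z + x ) + z ) ) >= 2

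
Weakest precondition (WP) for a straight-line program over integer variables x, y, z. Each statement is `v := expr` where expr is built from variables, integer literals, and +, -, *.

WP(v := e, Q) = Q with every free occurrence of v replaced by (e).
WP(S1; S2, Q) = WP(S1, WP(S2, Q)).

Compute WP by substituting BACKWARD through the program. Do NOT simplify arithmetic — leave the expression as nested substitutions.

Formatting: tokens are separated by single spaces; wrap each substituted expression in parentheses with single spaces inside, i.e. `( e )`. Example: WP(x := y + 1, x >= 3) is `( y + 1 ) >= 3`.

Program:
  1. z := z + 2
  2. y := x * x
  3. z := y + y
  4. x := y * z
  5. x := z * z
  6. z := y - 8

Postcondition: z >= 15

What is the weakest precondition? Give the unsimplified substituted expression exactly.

Answer: ( ( x * x ) - 8 ) >= 15

Derivation:
post: z >= 15
stmt 6: z := y - 8  -- replace 1 occurrence(s) of z with (y - 8)
  => ( y - 8 ) >= 15
stmt 5: x := z * z  -- replace 0 occurrence(s) of x with (z * z)
  => ( y - 8 ) >= 15
stmt 4: x := y * z  -- replace 0 occurrence(s) of x with (y * z)
  => ( y - 8 ) >= 15
stmt 3: z := y + y  -- replace 0 occurrence(s) of z with (y + y)
  => ( y - 8 ) >= 15
stmt 2: y := x * x  -- replace 1 occurrence(s) of y with (x * x)
  => ( ( x * x ) - 8 ) >= 15
stmt 1: z := z + 2  -- replace 0 occurrence(s) of z with (z + 2)
  => ( ( x * x ) - 8 ) >= 15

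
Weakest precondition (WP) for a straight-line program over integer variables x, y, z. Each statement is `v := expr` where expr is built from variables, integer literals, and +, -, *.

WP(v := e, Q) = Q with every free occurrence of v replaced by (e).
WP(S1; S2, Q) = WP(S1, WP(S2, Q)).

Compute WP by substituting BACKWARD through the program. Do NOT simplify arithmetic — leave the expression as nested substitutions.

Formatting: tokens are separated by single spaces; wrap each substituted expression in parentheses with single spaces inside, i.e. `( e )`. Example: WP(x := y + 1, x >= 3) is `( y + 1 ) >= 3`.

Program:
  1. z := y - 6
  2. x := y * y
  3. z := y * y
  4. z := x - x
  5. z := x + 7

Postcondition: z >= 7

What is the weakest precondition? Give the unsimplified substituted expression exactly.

post: z >= 7
stmt 5: z := x + 7  -- replace 1 occurrence(s) of z with (x + 7)
  => ( x + 7 ) >= 7
stmt 4: z := x - x  -- replace 0 occurrence(s) of z with (x - x)
  => ( x + 7 ) >= 7
stmt 3: z := y * y  -- replace 0 occurrence(s) of z with (y * y)
  => ( x + 7 ) >= 7
stmt 2: x := y * y  -- replace 1 occurrence(s) of x with (y * y)
  => ( ( y * y ) + 7 ) >= 7
stmt 1: z := y - 6  -- replace 0 occurrence(s) of z with (y - 6)
  => ( ( y * y ) + 7 ) >= 7

Answer: ( ( y * y ) + 7 ) >= 7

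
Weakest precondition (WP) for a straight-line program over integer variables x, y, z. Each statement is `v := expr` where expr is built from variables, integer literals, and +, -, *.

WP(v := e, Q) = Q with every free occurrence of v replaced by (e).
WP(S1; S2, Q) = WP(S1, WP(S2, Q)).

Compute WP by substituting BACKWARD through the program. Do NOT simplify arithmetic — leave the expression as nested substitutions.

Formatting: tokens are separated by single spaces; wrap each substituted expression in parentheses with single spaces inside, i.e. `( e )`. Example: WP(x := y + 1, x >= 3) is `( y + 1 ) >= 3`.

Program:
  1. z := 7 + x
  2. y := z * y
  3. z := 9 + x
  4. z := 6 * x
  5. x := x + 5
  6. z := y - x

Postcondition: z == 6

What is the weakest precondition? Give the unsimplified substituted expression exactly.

post: z == 6
stmt 6: z := y - x  -- replace 1 occurrence(s) of z with (y - x)
  => ( y - x ) == 6
stmt 5: x := x + 5  -- replace 1 occurrence(s) of x with (x + 5)
  => ( y - ( x + 5 ) ) == 6
stmt 4: z := 6 * x  -- replace 0 occurrence(s) of z with (6 * x)
  => ( y - ( x + 5 ) ) == 6
stmt 3: z := 9 + x  -- replace 0 occurrence(s) of z with (9 + x)
  => ( y - ( x + 5 ) ) == 6
stmt 2: y := z * y  -- replace 1 occurrence(s) of y with (z * y)
  => ( ( z * y ) - ( x + 5 ) ) == 6
stmt 1: z := 7 + x  -- replace 1 occurrence(s) of z with (7 + x)
  => ( ( ( 7 + x ) * y ) - ( x + 5 ) ) == 6

Answer: ( ( ( 7 + x ) * y ) - ( x + 5 ) ) == 6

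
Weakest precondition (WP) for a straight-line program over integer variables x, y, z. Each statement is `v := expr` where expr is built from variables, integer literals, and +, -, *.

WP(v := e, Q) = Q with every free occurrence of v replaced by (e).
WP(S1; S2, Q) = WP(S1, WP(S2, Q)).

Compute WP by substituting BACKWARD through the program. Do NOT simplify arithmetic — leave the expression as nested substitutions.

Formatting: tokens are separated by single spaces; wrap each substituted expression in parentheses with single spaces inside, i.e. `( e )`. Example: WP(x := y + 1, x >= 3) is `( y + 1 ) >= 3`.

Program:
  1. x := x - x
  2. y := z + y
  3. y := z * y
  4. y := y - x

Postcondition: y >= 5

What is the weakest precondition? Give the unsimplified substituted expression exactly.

post: y >= 5
stmt 4: y := y - x  -- replace 1 occurrence(s) of y with (y - x)
  => ( y - x ) >= 5
stmt 3: y := z * y  -- replace 1 occurrence(s) of y with (z * y)
  => ( ( z * y ) - x ) >= 5
stmt 2: y := z + y  -- replace 1 occurrence(s) of y with (z + y)
  => ( ( z * ( z + y ) ) - x ) >= 5
stmt 1: x := x - x  -- replace 1 occurrence(s) of x with (x - x)
  => ( ( z * ( z + y ) ) - ( x - x ) ) >= 5

Answer: ( ( z * ( z + y ) ) - ( x - x ) ) >= 5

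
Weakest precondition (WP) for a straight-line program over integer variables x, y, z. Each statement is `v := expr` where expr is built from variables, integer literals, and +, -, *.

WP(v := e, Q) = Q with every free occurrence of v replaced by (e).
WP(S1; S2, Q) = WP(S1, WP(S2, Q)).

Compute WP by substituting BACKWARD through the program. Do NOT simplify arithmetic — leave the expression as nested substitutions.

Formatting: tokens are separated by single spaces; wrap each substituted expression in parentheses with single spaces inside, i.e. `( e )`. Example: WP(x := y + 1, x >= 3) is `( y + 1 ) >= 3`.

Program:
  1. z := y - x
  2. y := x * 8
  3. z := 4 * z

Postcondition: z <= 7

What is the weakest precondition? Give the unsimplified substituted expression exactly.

post: z <= 7
stmt 3: z := 4 * z  -- replace 1 occurrence(s) of z with (4 * z)
  => ( 4 * z ) <= 7
stmt 2: y := x * 8  -- replace 0 occurrence(s) of y with (x * 8)
  => ( 4 * z ) <= 7
stmt 1: z := y - x  -- replace 1 occurrence(s) of z with (y - x)
  => ( 4 * ( y - x ) ) <= 7

Answer: ( 4 * ( y - x ) ) <= 7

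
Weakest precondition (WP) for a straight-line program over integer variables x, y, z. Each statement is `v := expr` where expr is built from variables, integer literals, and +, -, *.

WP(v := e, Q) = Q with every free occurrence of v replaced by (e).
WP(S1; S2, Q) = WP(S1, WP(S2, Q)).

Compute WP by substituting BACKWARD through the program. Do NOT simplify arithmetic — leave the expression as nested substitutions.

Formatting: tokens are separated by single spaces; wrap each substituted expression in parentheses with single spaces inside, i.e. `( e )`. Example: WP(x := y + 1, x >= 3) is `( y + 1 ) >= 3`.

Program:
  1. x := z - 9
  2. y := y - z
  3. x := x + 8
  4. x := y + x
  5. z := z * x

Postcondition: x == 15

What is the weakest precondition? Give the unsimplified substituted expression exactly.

post: x == 15
stmt 5: z := z * x  -- replace 0 occurrence(s) of z with (z * x)
  => x == 15
stmt 4: x := y + x  -- replace 1 occurrence(s) of x with (y + x)
  => ( y + x ) == 15
stmt 3: x := x + 8  -- replace 1 occurrence(s) of x with (x + 8)
  => ( y + ( x + 8 ) ) == 15
stmt 2: y := y - z  -- replace 1 occurrence(s) of y with (y - z)
  => ( ( y - z ) + ( x + 8 ) ) == 15
stmt 1: x := z - 9  -- replace 1 occurrence(s) of x with (z - 9)
  => ( ( y - z ) + ( ( z - 9 ) + 8 ) ) == 15

Answer: ( ( y - z ) + ( ( z - 9 ) + 8 ) ) == 15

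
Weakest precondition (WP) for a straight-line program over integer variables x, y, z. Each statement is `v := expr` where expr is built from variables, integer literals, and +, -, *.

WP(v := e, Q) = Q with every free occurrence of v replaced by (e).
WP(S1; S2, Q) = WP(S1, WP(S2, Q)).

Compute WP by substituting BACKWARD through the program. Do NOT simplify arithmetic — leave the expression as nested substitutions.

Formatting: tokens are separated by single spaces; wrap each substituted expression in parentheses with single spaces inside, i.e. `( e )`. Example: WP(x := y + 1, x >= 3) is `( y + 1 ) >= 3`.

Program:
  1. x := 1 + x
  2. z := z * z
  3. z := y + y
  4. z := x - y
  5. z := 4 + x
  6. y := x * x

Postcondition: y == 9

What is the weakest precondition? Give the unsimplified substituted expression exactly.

Answer: ( ( 1 + x ) * ( 1 + x ) ) == 9

Derivation:
post: y == 9
stmt 6: y := x * x  -- replace 1 occurrence(s) of y with (x * x)
  => ( x * x ) == 9
stmt 5: z := 4 + x  -- replace 0 occurrence(s) of z with (4 + x)
  => ( x * x ) == 9
stmt 4: z := x - y  -- replace 0 occurrence(s) of z with (x - y)
  => ( x * x ) == 9
stmt 3: z := y + y  -- replace 0 occurrence(s) of z with (y + y)
  => ( x * x ) == 9
stmt 2: z := z * z  -- replace 0 occurrence(s) of z with (z * z)
  => ( x * x ) == 9
stmt 1: x := 1 + x  -- replace 2 occurrence(s) of x with (1 + x)
  => ( ( 1 + x ) * ( 1 + x ) ) == 9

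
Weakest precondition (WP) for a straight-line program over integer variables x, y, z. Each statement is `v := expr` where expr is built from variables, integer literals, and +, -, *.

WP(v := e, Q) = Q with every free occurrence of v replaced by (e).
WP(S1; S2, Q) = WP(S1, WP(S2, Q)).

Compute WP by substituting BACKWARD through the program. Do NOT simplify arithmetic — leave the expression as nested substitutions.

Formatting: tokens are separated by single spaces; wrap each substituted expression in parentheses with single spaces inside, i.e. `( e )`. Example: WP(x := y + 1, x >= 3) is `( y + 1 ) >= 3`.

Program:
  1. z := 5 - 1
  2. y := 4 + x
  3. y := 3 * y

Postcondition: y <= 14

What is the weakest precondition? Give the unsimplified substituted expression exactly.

Answer: ( 3 * ( 4 + x ) ) <= 14

Derivation:
post: y <= 14
stmt 3: y := 3 * y  -- replace 1 occurrence(s) of y with (3 * y)
  => ( 3 * y ) <= 14
stmt 2: y := 4 + x  -- replace 1 occurrence(s) of y with (4 + x)
  => ( 3 * ( 4 + x ) ) <= 14
stmt 1: z := 5 - 1  -- replace 0 occurrence(s) of z with (5 - 1)
  => ( 3 * ( 4 + x ) ) <= 14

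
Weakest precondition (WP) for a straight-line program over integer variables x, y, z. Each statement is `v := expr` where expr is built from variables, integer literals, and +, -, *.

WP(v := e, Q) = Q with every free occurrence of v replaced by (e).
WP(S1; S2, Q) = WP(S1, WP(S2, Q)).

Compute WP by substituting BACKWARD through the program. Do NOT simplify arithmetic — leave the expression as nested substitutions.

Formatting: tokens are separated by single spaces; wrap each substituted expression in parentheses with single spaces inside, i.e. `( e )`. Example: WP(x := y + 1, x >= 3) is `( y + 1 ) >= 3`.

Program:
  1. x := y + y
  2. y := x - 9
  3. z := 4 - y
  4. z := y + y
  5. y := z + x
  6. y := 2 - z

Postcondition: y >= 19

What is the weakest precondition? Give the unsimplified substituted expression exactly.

Answer: ( 2 - ( ( ( y + y ) - 9 ) + ( ( y + y ) - 9 ) ) ) >= 19

Derivation:
post: y >= 19
stmt 6: y := 2 - z  -- replace 1 occurrence(s) of y with (2 - z)
  => ( 2 - z ) >= 19
stmt 5: y := z + x  -- replace 0 occurrence(s) of y with (z + x)
  => ( 2 - z ) >= 19
stmt 4: z := y + y  -- replace 1 occurrence(s) of z with (y + y)
  => ( 2 - ( y + y ) ) >= 19
stmt 3: z := 4 - y  -- replace 0 occurrence(s) of z with (4 - y)
  => ( 2 - ( y + y ) ) >= 19
stmt 2: y := x - 9  -- replace 2 occurrence(s) of y with (x - 9)
  => ( 2 - ( ( x - 9 ) + ( x - 9 ) ) ) >= 19
stmt 1: x := y + y  -- replace 2 occurrence(s) of x with (y + y)
  => ( 2 - ( ( ( y + y ) - 9 ) + ( ( y + y ) - 9 ) ) ) >= 19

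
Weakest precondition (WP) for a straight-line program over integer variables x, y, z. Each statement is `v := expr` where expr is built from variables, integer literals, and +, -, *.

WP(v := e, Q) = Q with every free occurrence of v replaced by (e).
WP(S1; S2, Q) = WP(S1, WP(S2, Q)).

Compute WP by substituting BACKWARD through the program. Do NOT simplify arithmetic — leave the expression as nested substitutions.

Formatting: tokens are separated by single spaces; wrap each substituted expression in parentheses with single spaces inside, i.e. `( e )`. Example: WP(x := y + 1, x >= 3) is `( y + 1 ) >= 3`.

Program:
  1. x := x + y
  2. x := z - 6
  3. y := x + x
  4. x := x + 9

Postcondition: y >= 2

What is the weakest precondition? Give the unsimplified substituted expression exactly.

Answer: ( ( z - 6 ) + ( z - 6 ) ) >= 2

Derivation:
post: y >= 2
stmt 4: x := x + 9  -- replace 0 occurrence(s) of x with (x + 9)
  => y >= 2
stmt 3: y := x + x  -- replace 1 occurrence(s) of y with (x + x)
  => ( x + x ) >= 2
stmt 2: x := z - 6  -- replace 2 occurrence(s) of x with (z - 6)
  => ( ( z - 6 ) + ( z - 6 ) ) >= 2
stmt 1: x := x + y  -- replace 0 occurrence(s) of x with (x + y)
  => ( ( z - 6 ) + ( z - 6 ) ) >= 2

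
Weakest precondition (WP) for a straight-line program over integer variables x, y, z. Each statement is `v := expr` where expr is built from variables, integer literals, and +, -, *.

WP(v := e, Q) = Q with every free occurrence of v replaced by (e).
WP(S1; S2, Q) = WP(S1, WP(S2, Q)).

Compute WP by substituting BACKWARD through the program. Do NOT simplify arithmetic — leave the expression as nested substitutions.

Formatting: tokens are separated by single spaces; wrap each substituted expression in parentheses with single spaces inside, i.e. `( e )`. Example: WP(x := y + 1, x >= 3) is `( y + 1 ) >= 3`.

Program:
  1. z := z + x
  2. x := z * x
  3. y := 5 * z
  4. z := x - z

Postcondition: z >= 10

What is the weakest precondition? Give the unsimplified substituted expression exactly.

Answer: ( ( ( z + x ) * x ) - ( z + x ) ) >= 10

Derivation:
post: z >= 10
stmt 4: z := x - z  -- replace 1 occurrence(s) of z with (x - z)
  => ( x - z ) >= 10
stmt 3: y := 5 * z  -- replace 0 occurrence(s) of y with (5 * z)
  => ( x - z ) >= 10
stmt 2: x := z * x  -- replace 1 occurrence(s) of x with (z * x)
  => ( ( z * x ) - z ) >= 10
stmt 1: z := z + x  -- replace 2 occurrence(s) of z with (z + x)
  => ( ( ( z + x ) * x ) - ( z + x ) ) >= 10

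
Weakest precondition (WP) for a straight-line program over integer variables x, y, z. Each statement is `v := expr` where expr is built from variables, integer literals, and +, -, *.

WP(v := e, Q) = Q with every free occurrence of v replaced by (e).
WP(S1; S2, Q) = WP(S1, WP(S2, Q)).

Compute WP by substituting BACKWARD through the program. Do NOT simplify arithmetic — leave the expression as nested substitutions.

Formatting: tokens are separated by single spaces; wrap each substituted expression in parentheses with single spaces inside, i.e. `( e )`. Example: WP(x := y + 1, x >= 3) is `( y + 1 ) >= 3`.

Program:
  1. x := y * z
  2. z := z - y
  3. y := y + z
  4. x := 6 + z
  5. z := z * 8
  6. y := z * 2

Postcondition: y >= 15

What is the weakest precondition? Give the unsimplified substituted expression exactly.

Answer: ( ( ( z - y ) * 8 ) * 2 ) >= 15

Derivation:
post: y >= 15
stmt 6: y := z * 2  -- replace 1 occurrence(s) of y with (z * 2)
  => ( z * 2 ) >= 15
stmt 5: z := z * 8  -- replace 1 occurrence(s) of z with (z * 8)
  => ( ( z * 8 ) * 2 ) >= 15
stmt 4: x := 6 + z  -- replace 0 occurrence(s) of x with (6 + z)
  => ( ( z * 8 ) * 2 ) >= 15
stmt 3: y := y + z  -- replace 0 occurrence(s) of y with (y + z)
  => ( ( z * 8 ) * 2 ) >= 15
stmt 2: z := z - y  -- replace 1 occurrence(s) of z with (z - y)
  => ( ( ( z - y ) * 8 ) * 2 ) >= 15
stmt 1: x := y * z  -- replace 0 occurrence(s) of x with (y * z)
  => ( ( ( z - y ) * 8 ) * 2 ) >= 15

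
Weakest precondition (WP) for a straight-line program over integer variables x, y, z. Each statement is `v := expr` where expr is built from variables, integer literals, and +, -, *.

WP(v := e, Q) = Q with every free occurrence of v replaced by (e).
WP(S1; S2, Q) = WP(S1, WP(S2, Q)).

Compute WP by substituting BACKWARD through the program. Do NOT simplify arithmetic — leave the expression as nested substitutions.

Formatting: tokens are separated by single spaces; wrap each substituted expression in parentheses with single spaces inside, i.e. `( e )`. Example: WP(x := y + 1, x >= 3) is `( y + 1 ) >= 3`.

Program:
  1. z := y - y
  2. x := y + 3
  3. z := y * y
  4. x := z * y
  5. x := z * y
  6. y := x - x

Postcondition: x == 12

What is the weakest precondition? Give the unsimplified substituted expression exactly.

Answer: ( ( y * y ) * y ) == 12

Derivation:
post: x == 12
stmt 6: y := x - x  -- replace 0 occurrence(s) of y with (x - x)
  => x == 12
stmt 5: x := z * y  -- replace 1 occurrence(s) of x with (z * y)
  => ( z * y ) == 12
stmt 4: x := z * y  -- replace 0 occurrence(s) of x with (z * y)
  => ( z * y ) == 12
stmt 3: z := y * y  -- replace 1 occurrence(s) of z with (y * y)
  => ( ( y * y ) * y ) == 12
stmt 2: x := y + 3  -- replace 0 occurrence(s) of x with (y + 3)
  => ( ( y * y ) * y ) == 12
stmt 1: z := y - y  -- replace 0 occurrence(s) of z with (y - y)
  => ( ( y * y ) * y ) == 12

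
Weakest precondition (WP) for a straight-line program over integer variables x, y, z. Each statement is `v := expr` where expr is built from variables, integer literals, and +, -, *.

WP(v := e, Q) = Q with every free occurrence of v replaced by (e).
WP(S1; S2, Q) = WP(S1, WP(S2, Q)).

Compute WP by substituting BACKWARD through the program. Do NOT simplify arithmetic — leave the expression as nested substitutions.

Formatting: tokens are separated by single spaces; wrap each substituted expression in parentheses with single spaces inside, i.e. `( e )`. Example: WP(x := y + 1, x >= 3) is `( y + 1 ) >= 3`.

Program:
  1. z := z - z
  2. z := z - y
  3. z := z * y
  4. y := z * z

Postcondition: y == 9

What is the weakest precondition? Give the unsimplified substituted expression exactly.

Answer: ( ( ( ( z - z ) - y ) * y ) * ( ( ( z - z ) - y ) * y ) ) == 9

Derivation:
post: y == 9
stmt 4: y := z * z  -- replace 1 occurrence(s) of y with (z * z)
  => ( z * z ) == 9
stmt 3: z := z * y  -- replace 2 occurrence(s) of z with (z * y)
  => ( ( z * y ) * ( z * y ) ) == 9
stmt 2: z := z - y  -- replace 2 occurrence(s) of z with (z - y)
  => ( ( ( z - y ) * y ) * ( ( z - y ) * y ) ) == 9
stmt 1: z := z - z  -- replace 2 occurrence(s) of z with (z - z)
  => ( ( ( ( z - z ) - y ) * y ) * ( ( ( z - z ) - y ) * y ) ) == 9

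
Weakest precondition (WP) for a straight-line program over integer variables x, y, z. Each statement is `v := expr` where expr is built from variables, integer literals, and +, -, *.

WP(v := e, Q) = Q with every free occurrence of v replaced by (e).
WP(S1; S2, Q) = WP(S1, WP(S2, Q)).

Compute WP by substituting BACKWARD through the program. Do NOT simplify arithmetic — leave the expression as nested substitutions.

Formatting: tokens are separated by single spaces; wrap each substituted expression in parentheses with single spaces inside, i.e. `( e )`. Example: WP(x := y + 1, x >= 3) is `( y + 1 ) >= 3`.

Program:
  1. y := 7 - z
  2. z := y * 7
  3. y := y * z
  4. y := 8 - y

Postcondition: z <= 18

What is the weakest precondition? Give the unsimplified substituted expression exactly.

post: z <= 18
stmt 4: y := 8 - y  -- replace 0 occurrence(s) of y with (8 - y)
  => z <= 18
stmt 3: y := y * z  -- replace 0 occurrence(s) of y with (y * z)
  => z <= 18
stmt 2: z := y * 7  -- replace 1 occurrence(s) of z with (y * 7)
  => ( y * 7 ) <= 18
stmt 1: y := 7 - z  -- replace 1 occurrence(s) of y with (7 - z)
  => ( ( 7 - z ) * 7 ) <= 18

Answer: ( ( 7 - z ) * 7 ) <= 18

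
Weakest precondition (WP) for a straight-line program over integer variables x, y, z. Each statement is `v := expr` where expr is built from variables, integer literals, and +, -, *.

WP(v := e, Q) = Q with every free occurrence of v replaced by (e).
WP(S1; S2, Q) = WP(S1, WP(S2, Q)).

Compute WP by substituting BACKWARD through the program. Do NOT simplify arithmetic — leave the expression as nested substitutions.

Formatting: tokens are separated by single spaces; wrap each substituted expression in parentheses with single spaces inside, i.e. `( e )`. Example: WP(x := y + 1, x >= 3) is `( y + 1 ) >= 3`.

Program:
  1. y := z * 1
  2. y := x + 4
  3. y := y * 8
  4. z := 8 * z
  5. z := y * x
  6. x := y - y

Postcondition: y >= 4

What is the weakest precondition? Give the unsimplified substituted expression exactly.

post: y >= 4
stmt 6: x := y - y  -- replace 0 occurrence(s) of x with (y - y)
  => y >= 4
stmt 5: z := y * x  -- replace 0 occurrence(s) of z with (y * x)
  => y >= 4
stmt 4: z := 8 * z  -- replace 0 occurrence(s) of z with (8 * z)
  => y >= 4
stmt 3: y := y * 8  -- replace 1 occurrence(s) of y with (y * 8)
  => ( y * 8 ) >= 4
stmt 2: y := x + 4  -- replace 1 occurrence(s) of y with (x + 4)
  => ( ( x + 4 ) * 8 ) >= 4
stmt 1: y := z * 1  -- replace 0 occurrence(s) of y with (z * 1)
  => ( ( x + 4 ) * 8 ) >= 4

Answer: ( ( x + 4 ) * 8 ) >= 4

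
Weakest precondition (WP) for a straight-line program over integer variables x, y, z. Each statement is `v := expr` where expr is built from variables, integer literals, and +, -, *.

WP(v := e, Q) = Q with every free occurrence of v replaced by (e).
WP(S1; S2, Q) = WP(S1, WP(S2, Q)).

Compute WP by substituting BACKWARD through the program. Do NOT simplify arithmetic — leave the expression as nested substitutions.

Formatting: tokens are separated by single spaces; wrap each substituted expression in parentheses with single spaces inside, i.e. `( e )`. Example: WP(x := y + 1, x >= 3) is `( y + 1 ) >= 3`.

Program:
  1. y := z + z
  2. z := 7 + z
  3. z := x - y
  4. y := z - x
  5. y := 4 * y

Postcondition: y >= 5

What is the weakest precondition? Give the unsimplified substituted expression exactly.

Answer: ( 4 * ( ( x - ( z + z ) ) - x ) ) >= 5

Derivation:
post: y >= 5
stmt 5: y := 4 * y  -- replace 1 occurrence(s) of y with (4 * y)
  => ( 4 * y ) >= 5
stmt 4: y := z - x  -- replace 1 occurrence(s) of y with (z - x)
  => ( 4 * ( z - x ) ) >= 5
stmt 3: z := x - y  -- replace 1 occurrence(s) of z with (x - y)
  => ( 4 * ( ( x - y ) - x ) ) >= 5
stmt 2: z := 7 + z  -- replace 0 occurrence(s) of z with (7 + z)
  => ( 4 * ( ( x - y ) - x ) ) >= 5
stmt 1: y := z + z  -- replace 1 occurrence(s) of y with (z + z)
  => ( 4 * ( ( x - ( z + z ) ) - x ) ) >= 5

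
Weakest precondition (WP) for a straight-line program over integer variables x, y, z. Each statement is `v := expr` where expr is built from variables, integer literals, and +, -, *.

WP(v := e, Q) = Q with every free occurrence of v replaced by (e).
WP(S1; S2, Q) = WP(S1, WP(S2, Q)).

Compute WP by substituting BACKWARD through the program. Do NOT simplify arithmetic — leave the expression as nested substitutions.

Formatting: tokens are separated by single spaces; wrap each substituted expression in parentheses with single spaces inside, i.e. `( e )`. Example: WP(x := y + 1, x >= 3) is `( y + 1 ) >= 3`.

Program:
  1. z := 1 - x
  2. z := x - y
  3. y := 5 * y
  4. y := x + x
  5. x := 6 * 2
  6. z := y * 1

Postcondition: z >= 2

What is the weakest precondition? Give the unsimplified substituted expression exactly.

Answer: ( ( x + x ) * 1 ) >= 2

Derivation:
post: z >= 2
stmt 6: z := y * 1  -- replace 1 occurrence(s) of z with (y * 1)
  => ( y * 1 ) >= 2
stmt 5: x := 6 * 2  -- replace 0 occurrence(s) of x with (6 * 2)
  => ( y * 1 ) >= 2
stmt 4: y := x + x  -- replace 1 occurrence(s) of y with (x + x)
  => ( ( x + x ) * 1 ) >= 2
stmt 3: y := 5 * y  -- replace 0 occurrence(s) of y with (5 * y)
  => ( ( x + x ) * 1 ) >= 2
stmt 2: z := x - y  -- replace 0 occurrence(s) of z with (x - y)
  => ( ( x + x ) * 1 ) >= 2
stmt 1: z := 1 - x  -- replace 0 occurrence(s) of z with (1 - x)
  => ( ( x + x ) * 1 ) >= 2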